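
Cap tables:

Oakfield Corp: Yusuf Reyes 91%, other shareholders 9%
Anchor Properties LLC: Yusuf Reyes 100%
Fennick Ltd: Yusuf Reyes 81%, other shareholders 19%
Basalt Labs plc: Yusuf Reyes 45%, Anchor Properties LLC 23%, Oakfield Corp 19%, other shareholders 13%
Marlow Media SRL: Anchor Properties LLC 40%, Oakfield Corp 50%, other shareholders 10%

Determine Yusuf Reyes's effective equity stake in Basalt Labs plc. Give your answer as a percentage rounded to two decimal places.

Yusuf reaches Basalt along 3 paths.
Direct stake: 45% = 45%.
Via Anchor: 100% × 23% = 23%.
Via Oakfield: 91% × 19% = 17.29%.
Total: 45% + 23% + 17.29% = 85.29%.

85.29%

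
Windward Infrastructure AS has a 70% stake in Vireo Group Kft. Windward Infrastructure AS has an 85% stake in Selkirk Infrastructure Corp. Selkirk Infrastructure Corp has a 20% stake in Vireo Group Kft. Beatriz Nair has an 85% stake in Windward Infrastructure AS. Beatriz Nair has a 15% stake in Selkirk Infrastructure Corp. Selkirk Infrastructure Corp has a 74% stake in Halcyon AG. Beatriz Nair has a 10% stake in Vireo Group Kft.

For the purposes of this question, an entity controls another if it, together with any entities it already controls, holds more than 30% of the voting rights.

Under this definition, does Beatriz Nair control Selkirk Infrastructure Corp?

Yes

Beatriz holds 85% of Windward, so Beatriz controls Windward.
Windward and Beatriz together hold 85% + 15% = 100% of Selkirk, so Beatriz controls Selkirk.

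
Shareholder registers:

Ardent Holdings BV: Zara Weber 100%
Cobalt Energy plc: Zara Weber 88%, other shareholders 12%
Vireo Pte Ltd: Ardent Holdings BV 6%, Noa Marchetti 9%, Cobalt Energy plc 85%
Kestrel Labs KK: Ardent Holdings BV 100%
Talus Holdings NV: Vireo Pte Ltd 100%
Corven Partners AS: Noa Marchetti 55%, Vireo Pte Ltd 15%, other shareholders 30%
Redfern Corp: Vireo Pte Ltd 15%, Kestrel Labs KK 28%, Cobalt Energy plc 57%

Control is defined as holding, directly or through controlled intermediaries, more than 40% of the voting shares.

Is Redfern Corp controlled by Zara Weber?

Zara holds 88% of Cobalt, so Zara controls Cobalt.
Zara holds 100% of Ardent, so Zara controls Ardent.
Ardent and Cobalt together hold 6% + 85% = 91% of Vireo, so Zara controls Vireo.
Ardent holds 100% of Kestrel, so Zara controls Kestrel.
Vireo and Kestrel and Cobalt together hold 15% + 28% + 57% = 100% of Redfern, so Zara controls Redfern.

Yes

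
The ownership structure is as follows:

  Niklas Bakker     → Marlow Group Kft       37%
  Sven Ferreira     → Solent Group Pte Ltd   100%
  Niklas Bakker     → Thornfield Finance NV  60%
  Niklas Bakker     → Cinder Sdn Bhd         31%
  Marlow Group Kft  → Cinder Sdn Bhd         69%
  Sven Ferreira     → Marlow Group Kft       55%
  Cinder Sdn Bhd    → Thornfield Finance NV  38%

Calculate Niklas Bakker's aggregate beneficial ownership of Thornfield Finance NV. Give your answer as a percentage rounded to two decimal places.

81.48%

Niklas reaches Thornfield along 3 paths.
Via Marlow → Cinder: 37% × 69% × 38% = 9.7014%.
Via Cinder: 31% × 38% = 11.78%.
Direct stake: 60% = 60%.
Total: 9.7014% + 11.78% + 60% = 81.4814%.
Rounded: 81.48%.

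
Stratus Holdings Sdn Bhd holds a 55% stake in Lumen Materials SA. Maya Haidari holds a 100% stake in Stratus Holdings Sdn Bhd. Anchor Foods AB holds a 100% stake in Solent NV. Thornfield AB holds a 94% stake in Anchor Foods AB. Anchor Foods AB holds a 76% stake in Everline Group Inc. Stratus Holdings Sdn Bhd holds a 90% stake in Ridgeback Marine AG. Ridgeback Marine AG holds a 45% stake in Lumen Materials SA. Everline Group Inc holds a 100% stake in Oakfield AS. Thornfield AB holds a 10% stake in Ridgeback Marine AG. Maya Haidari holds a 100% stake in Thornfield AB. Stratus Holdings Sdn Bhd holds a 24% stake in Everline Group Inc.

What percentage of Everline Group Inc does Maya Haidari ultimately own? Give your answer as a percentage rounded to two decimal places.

Maya reaches Everline along 2 paths.
Via Stratus: 100% × 24% = 24%.
Via Thornfield → Anchor: 100% × 94% × 76% = 71.44%.
Total: 24% + 71.44% = 95.44%.

95.44%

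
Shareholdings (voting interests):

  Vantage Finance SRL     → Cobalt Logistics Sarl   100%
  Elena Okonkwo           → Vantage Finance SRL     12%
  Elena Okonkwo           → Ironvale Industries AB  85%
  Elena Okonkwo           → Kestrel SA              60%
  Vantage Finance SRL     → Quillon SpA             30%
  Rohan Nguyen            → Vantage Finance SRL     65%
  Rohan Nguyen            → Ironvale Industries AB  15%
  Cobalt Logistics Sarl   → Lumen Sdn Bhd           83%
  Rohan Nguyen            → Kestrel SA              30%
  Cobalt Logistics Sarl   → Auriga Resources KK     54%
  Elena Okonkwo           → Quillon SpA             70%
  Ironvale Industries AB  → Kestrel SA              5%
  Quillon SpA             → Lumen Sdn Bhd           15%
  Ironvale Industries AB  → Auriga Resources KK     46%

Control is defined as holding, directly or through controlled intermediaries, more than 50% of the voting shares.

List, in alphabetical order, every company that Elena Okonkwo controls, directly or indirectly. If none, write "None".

Ironvale Industries AB, Kestrel SA, Quillon SpA

Elena holds 85% of Ironvale, so Elena controls Ironvale.
Elena holds 70% of Quillon, so Elena controls Quillon.
Elena and Ironvale together hold 60% + 5% = 65% of Kestrel, so Elena controls Kestrel.
No other company's threshold is met.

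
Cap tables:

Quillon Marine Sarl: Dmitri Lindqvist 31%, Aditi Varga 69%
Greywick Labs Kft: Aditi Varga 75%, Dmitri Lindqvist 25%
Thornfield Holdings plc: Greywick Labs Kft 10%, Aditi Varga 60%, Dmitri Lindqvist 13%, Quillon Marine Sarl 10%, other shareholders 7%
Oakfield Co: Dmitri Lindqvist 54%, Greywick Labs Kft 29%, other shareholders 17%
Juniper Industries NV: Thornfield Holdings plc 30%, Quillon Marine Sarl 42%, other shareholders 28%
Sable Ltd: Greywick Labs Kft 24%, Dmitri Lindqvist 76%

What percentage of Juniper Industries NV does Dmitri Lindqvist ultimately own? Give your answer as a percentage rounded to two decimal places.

Dmitri reaches Juniper along 4 paths.
Via Greywick → Thornfield: 25% × 10% × 30% = 0.75%.
Via Thornfield: 13% × 30% = 3.9%.
Via Quillon → Thornfield: 31% × 10% × 30% = 0.93%.
Via Quillon: 31% × 42% = 13.02%.
Total: 0.75% + 3.9% + 0.93% + 13.02% = 18.6%.
Rounded: 18.60%.

18.60%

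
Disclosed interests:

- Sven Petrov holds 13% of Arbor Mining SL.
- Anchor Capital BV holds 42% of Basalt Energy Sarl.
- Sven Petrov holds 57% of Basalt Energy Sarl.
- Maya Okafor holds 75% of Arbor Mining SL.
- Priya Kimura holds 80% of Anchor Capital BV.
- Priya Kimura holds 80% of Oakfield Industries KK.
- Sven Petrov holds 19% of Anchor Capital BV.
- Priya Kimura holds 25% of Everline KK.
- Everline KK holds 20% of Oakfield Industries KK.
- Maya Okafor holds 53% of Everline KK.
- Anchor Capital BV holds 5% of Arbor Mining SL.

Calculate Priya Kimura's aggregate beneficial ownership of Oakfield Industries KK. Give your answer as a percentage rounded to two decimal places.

Priya reaches Oakfield along 2 paths.
Via Everline: 25% × 20% = 5%.
Direct stake: 80% = 80%.
Total: 5% + 80% = 85%.
Rounded: 85.00%.

85.00%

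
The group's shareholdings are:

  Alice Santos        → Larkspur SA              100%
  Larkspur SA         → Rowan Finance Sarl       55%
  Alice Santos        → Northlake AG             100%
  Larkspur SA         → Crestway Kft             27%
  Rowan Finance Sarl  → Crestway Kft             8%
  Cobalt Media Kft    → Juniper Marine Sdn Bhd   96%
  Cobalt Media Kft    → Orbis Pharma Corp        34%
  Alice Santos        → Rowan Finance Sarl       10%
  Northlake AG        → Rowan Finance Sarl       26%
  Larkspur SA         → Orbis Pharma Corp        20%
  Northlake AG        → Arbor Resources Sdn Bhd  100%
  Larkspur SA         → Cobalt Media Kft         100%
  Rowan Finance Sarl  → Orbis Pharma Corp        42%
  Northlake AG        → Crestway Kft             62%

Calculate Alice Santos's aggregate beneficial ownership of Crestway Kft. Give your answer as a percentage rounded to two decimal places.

Alice reaches Crestway along 5 paths.
Via Northlake: 100% × 62% = 62%.
Via Larkspur: 100% × 27% = 27%.
Via Rowan: 10% × 8% = 0.8%.
Via Northlake → Rowan: 100% × 26% × 8% = 2.08%.
Via Larkspur → Rowan: 100% × 55% × 8% = 4.4%.
Total: 62% + 27% + 0.8% + 2.08% + 4.4% = 96.28%.

96.28%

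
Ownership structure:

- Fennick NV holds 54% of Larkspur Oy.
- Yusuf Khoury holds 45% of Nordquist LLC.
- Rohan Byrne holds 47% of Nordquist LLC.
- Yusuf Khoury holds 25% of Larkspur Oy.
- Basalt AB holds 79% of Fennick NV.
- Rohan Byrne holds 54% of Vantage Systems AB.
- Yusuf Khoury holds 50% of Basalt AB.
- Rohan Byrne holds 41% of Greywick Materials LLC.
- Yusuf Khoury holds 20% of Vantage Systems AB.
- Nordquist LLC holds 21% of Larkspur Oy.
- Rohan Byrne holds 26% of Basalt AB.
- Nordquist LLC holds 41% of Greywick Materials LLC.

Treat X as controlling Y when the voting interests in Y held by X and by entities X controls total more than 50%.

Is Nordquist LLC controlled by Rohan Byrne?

No

Rohan holds 54% of Vantage, so Rohan controls Vantage.
In Nordquist, Rohan's side holds only 47%, not > 50%.
So Rohan does not control Nordquist.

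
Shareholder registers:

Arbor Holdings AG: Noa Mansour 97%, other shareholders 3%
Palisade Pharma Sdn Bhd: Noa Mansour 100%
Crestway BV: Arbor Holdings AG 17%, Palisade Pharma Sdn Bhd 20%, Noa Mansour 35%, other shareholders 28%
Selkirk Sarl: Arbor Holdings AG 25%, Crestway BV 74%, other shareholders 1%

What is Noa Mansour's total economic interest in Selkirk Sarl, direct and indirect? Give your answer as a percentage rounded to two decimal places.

Noa reaches Selkirk along 4 paths.
Via Arbor: 97% × 25% = 24.25%.
Via Arbor → Crestway: 97% × 17% × 74% = 12.2026%.
Via Palisade → Crestway: 100% × 20% × 74% = 14.8%.
Via Crestway: 35% × 74% = 25.9%.
Total: 24.25% + 12.2026% + 14.8% + 25.9% = 77.1526%.
Rounded: 77.15%.

77.15%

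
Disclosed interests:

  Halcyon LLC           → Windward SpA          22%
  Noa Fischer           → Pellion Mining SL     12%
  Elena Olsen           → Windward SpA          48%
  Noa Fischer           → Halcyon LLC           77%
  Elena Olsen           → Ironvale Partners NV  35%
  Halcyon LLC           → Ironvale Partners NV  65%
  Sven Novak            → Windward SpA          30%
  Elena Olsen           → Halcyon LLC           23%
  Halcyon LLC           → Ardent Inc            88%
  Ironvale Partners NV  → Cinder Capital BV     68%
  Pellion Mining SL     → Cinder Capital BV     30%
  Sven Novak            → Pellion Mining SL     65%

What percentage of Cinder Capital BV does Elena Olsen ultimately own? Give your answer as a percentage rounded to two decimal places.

33.97%

Elena reaches Cinder along 2 paths.
Via Halcyon → Ironvale: 23% × 65% × 68% = 10.166%.
Via Ironvale: 35% × 68% = 23.8%.
Total: 10.166% + 23.8% = 33.966%.
Rounded: 33.97%.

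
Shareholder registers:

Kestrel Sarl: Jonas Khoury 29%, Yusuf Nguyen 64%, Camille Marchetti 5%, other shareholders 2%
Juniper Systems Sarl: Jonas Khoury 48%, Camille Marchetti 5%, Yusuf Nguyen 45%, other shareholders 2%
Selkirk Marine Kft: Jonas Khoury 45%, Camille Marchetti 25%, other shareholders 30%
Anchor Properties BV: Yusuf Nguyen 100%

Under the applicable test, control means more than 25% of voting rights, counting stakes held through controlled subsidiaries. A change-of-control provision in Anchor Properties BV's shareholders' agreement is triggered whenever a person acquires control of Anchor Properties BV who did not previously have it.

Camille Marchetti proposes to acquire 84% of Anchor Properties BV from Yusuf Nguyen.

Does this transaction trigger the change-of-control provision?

Yes

The purchase adds only to Camille's holdings (Yusuf's stake shrinks), so Camille is the only person who could newly come to control Anchor.
Camille's largest direct stake is 25% in Selkirk, which does not meet the threshold, so Camille controls no company.
Neither Camille nor any entity Camille controls holds any voting interest in Anchor.
So before the transaction, Camille does not control Anchor.
After the purchase, Camille holds 84% of Anchor directly, and Yusuf's stake falls to 16%.
Camille holds 84% of Anchor, so Camille controls Anchor.
Camille did not control Anchor before and does after, so the clause is triggered.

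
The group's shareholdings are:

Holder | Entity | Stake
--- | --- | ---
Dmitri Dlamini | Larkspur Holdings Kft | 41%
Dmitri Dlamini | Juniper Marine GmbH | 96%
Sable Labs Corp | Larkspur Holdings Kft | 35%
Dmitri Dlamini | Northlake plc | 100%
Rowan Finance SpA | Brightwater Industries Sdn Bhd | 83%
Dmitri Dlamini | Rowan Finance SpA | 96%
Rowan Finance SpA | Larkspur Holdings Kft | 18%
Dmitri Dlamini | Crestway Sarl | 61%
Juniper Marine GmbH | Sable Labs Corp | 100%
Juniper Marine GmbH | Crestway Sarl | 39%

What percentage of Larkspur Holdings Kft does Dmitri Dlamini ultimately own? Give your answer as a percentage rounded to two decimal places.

Dmitri reaches Larkspur along 3 paths.
Via Juniper → Sable: 96% × 100% × 35% = 33.6%.
Direct stake: 41% = 41%.
Via Rowan: 96% × 18% = 17.28%.
Total: 33.6% + 41% + 17.28% = 91.88%.

91.88%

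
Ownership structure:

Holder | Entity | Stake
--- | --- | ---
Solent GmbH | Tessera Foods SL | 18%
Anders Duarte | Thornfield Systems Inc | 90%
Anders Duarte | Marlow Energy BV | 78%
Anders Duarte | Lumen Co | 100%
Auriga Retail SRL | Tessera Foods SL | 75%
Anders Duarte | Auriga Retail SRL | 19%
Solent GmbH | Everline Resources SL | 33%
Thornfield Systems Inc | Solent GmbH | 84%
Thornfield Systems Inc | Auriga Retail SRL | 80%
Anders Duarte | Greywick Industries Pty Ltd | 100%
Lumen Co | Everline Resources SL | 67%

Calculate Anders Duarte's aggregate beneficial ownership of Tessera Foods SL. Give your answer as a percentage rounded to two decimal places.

81.86%

Anders reaches Tessera along 3 paths.
Via Thornfield → Auriga: 90% × 80% × 75% = 54%.
Via Auriga: 19% × 75% = 14.25%.
Via Thornfield → Solent: 90% × 84% × 18% = 13.608%.
Total: 54% + 14.25% + 13.608% = 81.858%.
Rounded: 81.86%.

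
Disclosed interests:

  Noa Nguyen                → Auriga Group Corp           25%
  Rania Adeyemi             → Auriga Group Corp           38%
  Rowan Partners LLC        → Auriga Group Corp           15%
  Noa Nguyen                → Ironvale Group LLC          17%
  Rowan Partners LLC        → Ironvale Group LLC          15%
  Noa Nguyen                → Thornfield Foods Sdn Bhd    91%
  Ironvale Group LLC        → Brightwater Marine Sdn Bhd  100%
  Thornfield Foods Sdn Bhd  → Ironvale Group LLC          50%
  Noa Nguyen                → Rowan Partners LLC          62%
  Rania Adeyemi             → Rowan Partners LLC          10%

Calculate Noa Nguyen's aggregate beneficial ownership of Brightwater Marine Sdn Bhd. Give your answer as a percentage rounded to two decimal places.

71.80%

Noa reaches Brightwater along 3 paths.
Via Ironvale: 17% × 100% = 17%.
Via Rowan → Ironvale: 62% × 15% × 100% = 9.3%.
Via Thornfield → Ironvale: 91% × 50% × 100% = 45.5%.
Total: 17% + 9.3% + 45.5% = 71.8%.
Rounded: 71.80%.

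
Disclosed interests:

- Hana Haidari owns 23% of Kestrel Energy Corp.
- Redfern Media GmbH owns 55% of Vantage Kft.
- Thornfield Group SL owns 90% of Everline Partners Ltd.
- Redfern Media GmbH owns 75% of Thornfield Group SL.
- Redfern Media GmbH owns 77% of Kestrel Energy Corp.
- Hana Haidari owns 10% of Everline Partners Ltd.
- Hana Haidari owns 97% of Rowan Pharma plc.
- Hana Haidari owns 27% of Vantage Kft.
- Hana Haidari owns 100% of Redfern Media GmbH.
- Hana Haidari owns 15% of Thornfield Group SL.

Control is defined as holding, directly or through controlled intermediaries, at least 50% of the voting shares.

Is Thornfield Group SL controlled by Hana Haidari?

Yes

Hana holds 100% of Redfern, so Hana controls Redfern.
Hana and Redfern together hold 15% + 75% = 90% of Thornfield, so Hana controls Thornfield.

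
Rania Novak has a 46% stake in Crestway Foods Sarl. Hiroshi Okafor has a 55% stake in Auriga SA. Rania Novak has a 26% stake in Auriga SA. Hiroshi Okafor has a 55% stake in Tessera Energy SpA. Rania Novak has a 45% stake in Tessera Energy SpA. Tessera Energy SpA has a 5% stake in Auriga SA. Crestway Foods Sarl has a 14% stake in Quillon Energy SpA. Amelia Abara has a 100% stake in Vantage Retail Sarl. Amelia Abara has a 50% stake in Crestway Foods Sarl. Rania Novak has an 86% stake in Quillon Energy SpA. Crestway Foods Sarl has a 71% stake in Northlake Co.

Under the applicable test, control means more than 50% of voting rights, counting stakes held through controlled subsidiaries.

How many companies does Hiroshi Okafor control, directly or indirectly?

2

Hiroshi holds 55% of Tessera, so Hiroshi controls Tessera.
Hiroshi and Tessera together hold 55% + 5% = 60% of Auriga, so Hiroshi controls Auriga.
No other company's threshold is met.
Hiroshi controls 2 companies.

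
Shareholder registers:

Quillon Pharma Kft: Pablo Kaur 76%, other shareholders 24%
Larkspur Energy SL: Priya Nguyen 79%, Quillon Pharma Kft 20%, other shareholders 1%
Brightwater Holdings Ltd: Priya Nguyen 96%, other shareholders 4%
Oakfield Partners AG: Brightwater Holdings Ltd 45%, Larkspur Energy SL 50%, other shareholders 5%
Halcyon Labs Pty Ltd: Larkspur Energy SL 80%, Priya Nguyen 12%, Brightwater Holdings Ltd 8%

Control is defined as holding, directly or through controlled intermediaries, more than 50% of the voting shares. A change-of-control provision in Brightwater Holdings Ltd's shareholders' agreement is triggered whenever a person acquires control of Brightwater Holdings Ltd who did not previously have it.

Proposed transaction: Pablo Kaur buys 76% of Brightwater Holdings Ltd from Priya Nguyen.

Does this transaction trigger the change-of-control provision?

Yes

The purchase adds only to Pablo's holdings (Priya's stake shrinks), so Pablo is the only person who could newly come to control Brightwater.
Pablo holds 76% of Quillon, so Pablo controls Quillon.
Neither Pablo nor any entity Pablo controls holds any voting interest in Brightwater.
So before the transaction, Pablo does not control Brightwater.
After the purchase, Pablo holds 76% of Brightwater directly, and Priya's stake falls to 20%.
Pablo holds 76% of Brightwater, so Pablo controls Brightwater.
Pablo did not control Brightwater before and does after, so the clause is triggered.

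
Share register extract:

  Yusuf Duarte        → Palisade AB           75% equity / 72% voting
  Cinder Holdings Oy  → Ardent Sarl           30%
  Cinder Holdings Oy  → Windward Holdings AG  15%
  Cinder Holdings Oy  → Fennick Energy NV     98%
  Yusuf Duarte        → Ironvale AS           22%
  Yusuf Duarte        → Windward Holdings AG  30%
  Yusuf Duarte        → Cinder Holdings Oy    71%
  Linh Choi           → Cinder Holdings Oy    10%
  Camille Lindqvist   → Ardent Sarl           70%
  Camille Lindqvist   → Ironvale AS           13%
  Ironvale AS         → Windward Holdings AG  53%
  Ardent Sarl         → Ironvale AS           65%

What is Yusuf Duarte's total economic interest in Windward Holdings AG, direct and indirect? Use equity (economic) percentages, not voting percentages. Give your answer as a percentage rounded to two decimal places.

Yusuf reaches Windward along 4 paths.
Via Cinder → Ardent → Ironvale: 71% × 30% × 65% × 53% = 7.33785%.
Via Ironvale: 22% × 53% = 11.66%.
Direct stake: 30% = 30%.
Via Cinder: 71% × 15% = 10.65%.
Total: 7.33785% + 11.66% + 30% + 10.65% = 59.64785%.
Rounded: 59.65%.

59.65%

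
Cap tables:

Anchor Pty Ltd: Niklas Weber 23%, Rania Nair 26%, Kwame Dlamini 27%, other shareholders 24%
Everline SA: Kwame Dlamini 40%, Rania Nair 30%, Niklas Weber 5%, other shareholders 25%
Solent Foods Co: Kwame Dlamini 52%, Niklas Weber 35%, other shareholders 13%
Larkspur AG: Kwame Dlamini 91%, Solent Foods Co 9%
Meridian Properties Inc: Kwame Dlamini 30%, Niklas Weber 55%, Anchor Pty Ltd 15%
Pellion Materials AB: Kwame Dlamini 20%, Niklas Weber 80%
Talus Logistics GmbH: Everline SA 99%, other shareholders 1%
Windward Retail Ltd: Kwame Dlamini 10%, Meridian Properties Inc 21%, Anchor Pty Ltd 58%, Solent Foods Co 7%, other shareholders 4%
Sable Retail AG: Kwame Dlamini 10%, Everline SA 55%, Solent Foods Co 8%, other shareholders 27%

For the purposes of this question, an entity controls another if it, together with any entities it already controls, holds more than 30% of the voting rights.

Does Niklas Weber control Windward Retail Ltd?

Niklas holds 35% of Solent, so Niklas controls Solent.
Niklas holds 55% of Meridian, so Niklas controls Meridian.
Niklas holds 80% of Pellion, so Niklas controls Pellion.
In Windward, Niklas's side holds only 21% + 7% = 28%, not > 30%.
So Niklas does not control Windward.

No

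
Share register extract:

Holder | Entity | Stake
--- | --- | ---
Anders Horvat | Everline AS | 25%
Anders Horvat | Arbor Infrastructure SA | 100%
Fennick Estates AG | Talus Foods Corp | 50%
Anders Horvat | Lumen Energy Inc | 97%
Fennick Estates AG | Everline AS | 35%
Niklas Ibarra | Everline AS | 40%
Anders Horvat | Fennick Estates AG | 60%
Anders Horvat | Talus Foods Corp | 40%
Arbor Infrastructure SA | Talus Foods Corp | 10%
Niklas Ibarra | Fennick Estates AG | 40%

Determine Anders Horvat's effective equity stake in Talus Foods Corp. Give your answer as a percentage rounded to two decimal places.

80.00%

Anders reaches Talus along 3 paths.
Via Fennick: 60% × 50% = 30%.
Direct stake: 40% = 40%.
Via Arbor: 100% × 10% = 10%.
Total: 30% + 40% + 10% = 80%.
Rounded: 80.00%.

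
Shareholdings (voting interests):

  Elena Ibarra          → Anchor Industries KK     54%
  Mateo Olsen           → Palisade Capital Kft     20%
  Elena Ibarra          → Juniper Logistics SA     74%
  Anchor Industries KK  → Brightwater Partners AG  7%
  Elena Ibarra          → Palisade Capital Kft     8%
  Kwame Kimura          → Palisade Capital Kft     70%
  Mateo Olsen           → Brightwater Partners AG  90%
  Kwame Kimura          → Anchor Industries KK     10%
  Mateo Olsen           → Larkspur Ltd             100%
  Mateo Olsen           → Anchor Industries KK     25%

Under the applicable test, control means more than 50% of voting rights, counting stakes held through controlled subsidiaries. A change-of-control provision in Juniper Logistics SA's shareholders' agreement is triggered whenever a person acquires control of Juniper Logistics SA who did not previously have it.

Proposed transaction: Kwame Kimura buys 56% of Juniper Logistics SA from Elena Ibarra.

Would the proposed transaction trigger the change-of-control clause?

Yes

The purchase adds only to Kwame's holdings (Elena's stake shrinks), so Kwame is the only person who could newly come to control Juniper.
Kwame holds 70% of Palisade, so Kwame controls Palisade.
Neither Kwame nor any entity Kwame controls holds any voting interest in Juniper.
So before the transaction, Kwame does not control Juniper.
After the purchase, Kwame holds 56% of Juniper directly, and Elena's stake falls to 18%.
Kwame holds 56% of Juniper, so Kwame controls Juniper.
Kwame did not control Juniper before and does after, so the clause is triggered.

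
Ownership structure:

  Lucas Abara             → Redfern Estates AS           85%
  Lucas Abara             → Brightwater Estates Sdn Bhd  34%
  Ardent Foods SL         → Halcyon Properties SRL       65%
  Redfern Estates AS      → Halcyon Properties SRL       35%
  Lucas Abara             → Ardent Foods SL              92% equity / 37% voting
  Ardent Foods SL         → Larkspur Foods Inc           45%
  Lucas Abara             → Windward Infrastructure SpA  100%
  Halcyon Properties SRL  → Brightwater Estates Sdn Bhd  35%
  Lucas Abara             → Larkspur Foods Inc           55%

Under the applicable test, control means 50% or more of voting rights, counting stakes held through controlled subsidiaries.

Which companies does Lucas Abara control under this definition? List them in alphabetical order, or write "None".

Lucas holds 85% of Redfern, so Lucas controls Redfern.
Lucas holds 100% of Windward, so Lucas controls Windward.
Lucas holds 55% of Larkspur, so Lucas controls Larkspur.
No other company's threshold is met.

Larkspur Foods Inc, Redfern Estates AS, Windward Infrastructure SpA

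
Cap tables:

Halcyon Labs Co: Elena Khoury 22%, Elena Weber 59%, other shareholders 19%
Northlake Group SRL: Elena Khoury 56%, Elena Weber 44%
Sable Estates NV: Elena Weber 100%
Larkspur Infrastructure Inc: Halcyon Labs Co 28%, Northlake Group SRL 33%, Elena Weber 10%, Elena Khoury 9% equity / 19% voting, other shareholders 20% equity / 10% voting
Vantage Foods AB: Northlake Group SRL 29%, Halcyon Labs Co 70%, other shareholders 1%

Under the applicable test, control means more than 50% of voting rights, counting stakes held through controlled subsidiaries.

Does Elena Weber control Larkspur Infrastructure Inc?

Elena Weber holds 59% of Halcyon, so Elena Weber controls Halcyon.
Elena Weber holds 100% of Sable, so Elena Weber controls Sable.
Halcyon holds 70% of Vantage, so Elena Weber controls Vantage.
In Larkspur, Elena Weber's side holds only 28% + 10% = 38%, not > 50%.
So Elena Weber does not control Larkspur.

No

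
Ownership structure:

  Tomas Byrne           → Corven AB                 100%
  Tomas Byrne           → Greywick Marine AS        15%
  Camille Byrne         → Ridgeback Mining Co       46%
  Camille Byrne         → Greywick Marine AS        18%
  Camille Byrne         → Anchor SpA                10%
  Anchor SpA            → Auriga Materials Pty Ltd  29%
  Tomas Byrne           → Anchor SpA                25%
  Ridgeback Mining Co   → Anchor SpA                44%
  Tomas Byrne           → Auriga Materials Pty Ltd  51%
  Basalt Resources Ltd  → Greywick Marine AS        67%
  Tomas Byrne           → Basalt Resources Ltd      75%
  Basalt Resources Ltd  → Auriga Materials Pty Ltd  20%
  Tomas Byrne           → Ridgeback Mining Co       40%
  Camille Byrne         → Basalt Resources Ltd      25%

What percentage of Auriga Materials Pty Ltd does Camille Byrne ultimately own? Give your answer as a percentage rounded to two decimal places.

Camille reaches Auriga along 3 paths.
Via Basalt: 25% × 20% = 5%.
Via Ridgeback → Anchor: 46% × 44% × 29% = 5.8696%.
Via Anchor: 10% × 29% = 2.9%.
Total: 5% + 5.8696% + 2.9% = 13.7696%.
Rounded: 13.77%.

13.77%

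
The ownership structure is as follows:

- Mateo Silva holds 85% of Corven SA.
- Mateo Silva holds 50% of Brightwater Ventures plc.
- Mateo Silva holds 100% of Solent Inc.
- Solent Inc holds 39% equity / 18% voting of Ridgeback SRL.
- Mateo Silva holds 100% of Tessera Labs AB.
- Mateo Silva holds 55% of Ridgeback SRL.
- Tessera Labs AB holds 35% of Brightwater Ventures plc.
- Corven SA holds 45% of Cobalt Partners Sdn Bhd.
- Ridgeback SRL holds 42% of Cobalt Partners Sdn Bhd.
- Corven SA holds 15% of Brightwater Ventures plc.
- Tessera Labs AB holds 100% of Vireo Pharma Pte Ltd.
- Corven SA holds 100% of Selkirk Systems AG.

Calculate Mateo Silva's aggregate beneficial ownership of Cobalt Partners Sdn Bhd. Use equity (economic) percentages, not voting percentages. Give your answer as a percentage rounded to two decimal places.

77.73%

Mateo reaches Cobalt along 3 paths.
Via Ridgeback: 55% × 42% = 23.1%.
Via Solent → Ridgeback: 100% × 39% × 42% = 16.38%.
Via Corven: 85% × 45% = 38.25%.
Total: 23.1% + 16.38% + 38.25% = 77.73%.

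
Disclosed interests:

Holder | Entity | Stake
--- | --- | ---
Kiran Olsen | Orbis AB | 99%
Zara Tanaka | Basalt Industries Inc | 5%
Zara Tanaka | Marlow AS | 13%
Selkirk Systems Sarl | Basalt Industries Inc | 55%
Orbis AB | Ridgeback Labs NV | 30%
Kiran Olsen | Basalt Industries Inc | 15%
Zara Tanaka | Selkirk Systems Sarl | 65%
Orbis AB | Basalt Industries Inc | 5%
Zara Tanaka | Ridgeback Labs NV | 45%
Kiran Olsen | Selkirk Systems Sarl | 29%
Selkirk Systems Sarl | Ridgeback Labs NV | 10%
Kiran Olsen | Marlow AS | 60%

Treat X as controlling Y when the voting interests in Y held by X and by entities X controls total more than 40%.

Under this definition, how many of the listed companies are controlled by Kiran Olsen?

Kiran holds 99% of Orbis, so Kiran controls Orbis.
Kiran holds 60% of Marlow, so Kiran controls Marlow.
No other company's threshold is met.
Kiran controls 2 companies.

2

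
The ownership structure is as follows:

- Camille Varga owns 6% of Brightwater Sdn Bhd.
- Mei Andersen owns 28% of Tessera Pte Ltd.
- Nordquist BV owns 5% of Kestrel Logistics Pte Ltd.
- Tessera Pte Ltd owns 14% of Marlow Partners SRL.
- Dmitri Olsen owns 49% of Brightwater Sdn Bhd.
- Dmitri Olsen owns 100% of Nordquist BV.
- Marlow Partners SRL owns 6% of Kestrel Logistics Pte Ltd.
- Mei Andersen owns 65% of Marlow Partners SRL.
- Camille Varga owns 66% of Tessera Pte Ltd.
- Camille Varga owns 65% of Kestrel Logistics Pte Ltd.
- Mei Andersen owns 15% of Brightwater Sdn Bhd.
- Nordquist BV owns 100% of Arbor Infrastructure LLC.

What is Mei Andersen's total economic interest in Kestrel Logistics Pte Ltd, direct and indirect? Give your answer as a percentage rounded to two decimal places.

Mei reaches Kestrel along 2 paths.
Via Tessera → Marlow: 28% × 14% × 6% = 0.2352%.
Via Marlow: 65% × 6% = 3.9%.
Total: 0.2352% + 3.9% = 4.1352%.
Rounded: 4.14%.

4.14%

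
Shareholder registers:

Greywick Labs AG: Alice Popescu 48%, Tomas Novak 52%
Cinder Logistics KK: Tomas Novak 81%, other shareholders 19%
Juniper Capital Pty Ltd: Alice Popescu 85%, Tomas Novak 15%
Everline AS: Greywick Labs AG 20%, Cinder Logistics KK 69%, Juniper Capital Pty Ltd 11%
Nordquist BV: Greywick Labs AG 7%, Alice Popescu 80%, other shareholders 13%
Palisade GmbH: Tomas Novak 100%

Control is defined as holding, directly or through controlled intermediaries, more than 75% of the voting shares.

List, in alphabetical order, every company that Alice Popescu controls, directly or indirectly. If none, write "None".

Juniper Capital Pty Ltd, Nordquist BV

Alice holds 85% of Juniper, so Alice controls Juniper.
Alice holds 80% of Nordquist, so Alice controls Nordquist.
No other company's threshold is met.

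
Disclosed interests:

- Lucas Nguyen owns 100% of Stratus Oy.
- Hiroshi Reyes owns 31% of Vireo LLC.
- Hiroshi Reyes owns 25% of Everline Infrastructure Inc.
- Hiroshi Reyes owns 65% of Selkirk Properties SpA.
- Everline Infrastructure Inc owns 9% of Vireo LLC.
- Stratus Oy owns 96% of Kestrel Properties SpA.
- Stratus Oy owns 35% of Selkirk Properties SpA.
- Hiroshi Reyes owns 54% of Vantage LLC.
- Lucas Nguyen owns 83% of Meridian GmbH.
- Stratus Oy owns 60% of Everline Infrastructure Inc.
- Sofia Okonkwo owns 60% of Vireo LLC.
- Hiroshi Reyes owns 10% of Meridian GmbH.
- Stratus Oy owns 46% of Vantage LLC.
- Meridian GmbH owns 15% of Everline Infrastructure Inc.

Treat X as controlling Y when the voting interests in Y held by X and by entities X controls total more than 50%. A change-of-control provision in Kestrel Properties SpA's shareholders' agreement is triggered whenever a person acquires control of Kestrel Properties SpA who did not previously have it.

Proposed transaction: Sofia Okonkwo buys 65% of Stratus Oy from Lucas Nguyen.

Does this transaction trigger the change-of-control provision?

Yes

The purchase adds only to Sofia's holdings (Lucas's stake shrinks), so Sofia is the only person who could newly come to control Kestrel.
Sofia holds 60% of Vireo, so Sofia controls Vireo.
Neither Sofia nor any entity Sofia controls holds any voting interest in Kestrel.
So before the transaction, Sofia does not control Kestrel.
After the purchase, Sofia holds 65% of Stratus directly, and Lucas's stake falls to 35%.
Sofia holds 65% of Stratus, so Sofia controls Stratus.
Stratus holds 96% of Kestrel, so Sofia controls Kestrel.
Sofia did not control Kestrel before and does after, so the clause is triggered.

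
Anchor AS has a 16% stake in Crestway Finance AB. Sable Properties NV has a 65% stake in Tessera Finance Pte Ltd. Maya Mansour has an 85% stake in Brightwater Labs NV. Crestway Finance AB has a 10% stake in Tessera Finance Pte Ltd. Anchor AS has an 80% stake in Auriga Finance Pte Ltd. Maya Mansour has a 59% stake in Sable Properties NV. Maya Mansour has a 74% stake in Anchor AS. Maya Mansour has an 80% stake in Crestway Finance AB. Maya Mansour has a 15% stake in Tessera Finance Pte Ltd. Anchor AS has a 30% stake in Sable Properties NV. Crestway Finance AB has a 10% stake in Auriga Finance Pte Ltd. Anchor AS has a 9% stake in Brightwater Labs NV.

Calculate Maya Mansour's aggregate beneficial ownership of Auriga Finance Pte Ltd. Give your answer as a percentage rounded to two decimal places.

Maya reaches Auriga along 3 paths.
Via Crestway: 80% × 10% = 8%.
Via Anchor → Crestway: 74% × 16% × 10% = 1.184%.
Via Anchor: 74% × 80% = 59.2%.
Total: 8% + 1.184% + 59.2% = 68.384%.
Rounded: 68.38%.

68.38%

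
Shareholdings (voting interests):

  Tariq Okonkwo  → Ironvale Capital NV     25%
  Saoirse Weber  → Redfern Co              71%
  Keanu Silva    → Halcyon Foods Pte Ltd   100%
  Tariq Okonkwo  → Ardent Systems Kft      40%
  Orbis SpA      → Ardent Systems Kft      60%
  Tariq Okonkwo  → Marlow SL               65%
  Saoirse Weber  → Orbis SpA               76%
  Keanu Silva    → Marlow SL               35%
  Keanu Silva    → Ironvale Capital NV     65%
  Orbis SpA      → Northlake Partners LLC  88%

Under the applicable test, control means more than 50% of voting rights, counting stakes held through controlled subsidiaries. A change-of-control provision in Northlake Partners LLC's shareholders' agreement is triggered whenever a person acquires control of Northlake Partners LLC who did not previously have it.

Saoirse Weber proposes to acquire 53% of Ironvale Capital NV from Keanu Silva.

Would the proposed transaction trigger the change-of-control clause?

No

The purchase adds only to Saoirse's holdings (Keanu's stake shrinks), so Saoirse is the only person who could newly come to control Northlake.
Saoirse holds 76% of Orbis, so Saoirse controls Orbis.
Orbis holds 88% of Northlake, so Saoirse controls Northlake.
So Saoirse already controls Northlake before the transaction.
After the purchase, Saoirse holds 53% of Ironvale directly, and Keanu's stake falls to 12%.
Saoirse controlled Northlake already, so this is not a new person acquiring control; every other person's position is unchanged or reduced.
No new person acquires control, so the clause is not triggered.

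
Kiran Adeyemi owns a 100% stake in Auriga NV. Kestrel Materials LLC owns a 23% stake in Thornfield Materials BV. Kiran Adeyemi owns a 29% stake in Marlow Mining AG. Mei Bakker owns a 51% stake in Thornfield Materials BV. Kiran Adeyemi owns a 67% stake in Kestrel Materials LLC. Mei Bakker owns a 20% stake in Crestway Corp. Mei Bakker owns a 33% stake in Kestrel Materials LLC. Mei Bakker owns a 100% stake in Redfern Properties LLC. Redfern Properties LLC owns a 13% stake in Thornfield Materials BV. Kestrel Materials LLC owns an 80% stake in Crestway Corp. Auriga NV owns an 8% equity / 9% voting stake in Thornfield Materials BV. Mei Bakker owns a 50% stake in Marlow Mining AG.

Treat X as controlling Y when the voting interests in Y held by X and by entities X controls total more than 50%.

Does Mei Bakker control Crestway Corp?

Mei holds 100% of Redfern, so Mei controls Redfern.
Mei and Redfern together hold 51% + 13% = 64% of Thornfield, so Mei controls Thornfield.
In Crestway, Mei's side holds only 20%, not > 50%.
So Mei does not control Crestway.

No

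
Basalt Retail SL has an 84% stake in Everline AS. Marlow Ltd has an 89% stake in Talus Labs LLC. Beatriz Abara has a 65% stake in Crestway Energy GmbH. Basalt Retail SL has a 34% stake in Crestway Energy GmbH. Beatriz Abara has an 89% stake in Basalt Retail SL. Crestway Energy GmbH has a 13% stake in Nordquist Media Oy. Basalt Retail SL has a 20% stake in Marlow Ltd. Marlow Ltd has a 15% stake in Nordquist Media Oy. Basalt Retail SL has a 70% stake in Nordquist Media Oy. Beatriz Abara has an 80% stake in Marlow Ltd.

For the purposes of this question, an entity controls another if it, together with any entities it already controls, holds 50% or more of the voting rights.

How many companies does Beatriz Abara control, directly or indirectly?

6

Beatriz holds 89% of Basalt, so Beatriz controls Basalt.
Basalt and Beatriz together hold 20% + 80% = 100% of Marlow, so Beatriz controls Marlow.
Basalt and Beatriz together hold 34% + 65% = 99% of Crestway, so Beatriz controls Crestway.
Marlow and Basalt and Crestway together hold 15% + 70% + 13% = 98% of Nordquist, so Beatriz controls Nordquist.
Basalt holds 84% of Everline, so Beatriz controls Everline.
Marlow holds 89% of Talus, so Beatriz controls Talus.
Beatriz controls 6 companies.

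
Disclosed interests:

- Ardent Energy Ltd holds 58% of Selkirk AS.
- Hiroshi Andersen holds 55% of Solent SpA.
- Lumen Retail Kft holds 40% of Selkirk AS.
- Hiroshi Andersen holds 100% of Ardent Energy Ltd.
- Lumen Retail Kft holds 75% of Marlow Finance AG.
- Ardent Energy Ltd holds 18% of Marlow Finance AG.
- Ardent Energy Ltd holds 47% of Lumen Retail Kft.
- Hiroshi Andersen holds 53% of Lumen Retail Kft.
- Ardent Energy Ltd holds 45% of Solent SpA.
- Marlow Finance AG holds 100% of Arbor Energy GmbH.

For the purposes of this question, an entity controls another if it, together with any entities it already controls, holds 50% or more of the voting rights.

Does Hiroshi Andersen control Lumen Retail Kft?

Hiroshi holds 100% of Ardent, so Hiroshi controls Ardent.
Ardent and Hiroshi together hold 47% + 53% = 100% of Lumen, so Hiroshi controls Lumen.

Yes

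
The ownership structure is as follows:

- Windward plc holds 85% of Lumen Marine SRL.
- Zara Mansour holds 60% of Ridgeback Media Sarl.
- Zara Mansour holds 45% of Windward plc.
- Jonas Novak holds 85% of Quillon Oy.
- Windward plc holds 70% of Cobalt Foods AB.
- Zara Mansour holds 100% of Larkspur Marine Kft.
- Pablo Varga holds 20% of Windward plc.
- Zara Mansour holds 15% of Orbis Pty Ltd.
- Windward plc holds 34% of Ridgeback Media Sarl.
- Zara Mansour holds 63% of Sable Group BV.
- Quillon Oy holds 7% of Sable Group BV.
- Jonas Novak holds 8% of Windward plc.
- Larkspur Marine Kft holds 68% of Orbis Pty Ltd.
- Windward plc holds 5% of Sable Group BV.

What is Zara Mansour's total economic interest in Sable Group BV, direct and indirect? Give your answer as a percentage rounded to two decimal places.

Zara reaches Sable along 2 paths.
Via Windward: 45% × 5% = 2.25%.
Direct stake: 63% = 63%.
Total: 2.25% + 63% = 65.25%.

65.25%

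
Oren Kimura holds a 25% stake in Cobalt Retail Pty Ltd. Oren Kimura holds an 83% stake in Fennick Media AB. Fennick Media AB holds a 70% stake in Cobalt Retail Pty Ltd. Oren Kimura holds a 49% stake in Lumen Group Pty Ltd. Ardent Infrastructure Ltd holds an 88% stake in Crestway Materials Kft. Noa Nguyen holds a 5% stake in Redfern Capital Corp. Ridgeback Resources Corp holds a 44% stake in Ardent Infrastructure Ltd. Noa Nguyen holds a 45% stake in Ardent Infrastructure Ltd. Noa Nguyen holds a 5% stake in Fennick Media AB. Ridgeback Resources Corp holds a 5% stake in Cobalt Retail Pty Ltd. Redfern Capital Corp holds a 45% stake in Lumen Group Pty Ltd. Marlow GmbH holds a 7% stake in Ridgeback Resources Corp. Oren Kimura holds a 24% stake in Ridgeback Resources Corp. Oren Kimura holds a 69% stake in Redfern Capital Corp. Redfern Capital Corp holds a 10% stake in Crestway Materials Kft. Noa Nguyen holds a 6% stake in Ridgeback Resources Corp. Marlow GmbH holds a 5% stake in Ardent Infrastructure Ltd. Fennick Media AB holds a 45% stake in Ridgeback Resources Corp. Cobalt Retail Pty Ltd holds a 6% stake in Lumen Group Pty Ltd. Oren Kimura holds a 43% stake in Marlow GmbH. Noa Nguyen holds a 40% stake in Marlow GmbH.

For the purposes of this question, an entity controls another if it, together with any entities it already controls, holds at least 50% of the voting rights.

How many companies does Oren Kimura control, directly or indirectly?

5

Oren holds 83% of Fennick, so Oren controls Fennick.
Oren and Fennick together hold 24% + 45% = 69% of Ridgeback, so Oren controls Ridgeback.
Oren holds 69% of Redfern, so Oren controls Redfern.
Ridgeback and Oren and Fennick together hold 5% + 25% + 70% = 100% of Cobalt, so Oren controls Cobalt.
Redfern and Cobalt and Oren together hold 45% + 6% + 49% = 100% of Lumen, so Oren controls Lumen.
No other company's threshold is met.
Oren controls 5 companies.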